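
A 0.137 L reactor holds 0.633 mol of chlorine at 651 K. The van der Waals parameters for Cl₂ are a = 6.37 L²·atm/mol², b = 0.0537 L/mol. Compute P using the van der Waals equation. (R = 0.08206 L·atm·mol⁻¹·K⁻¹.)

P = nRT/(V − nb) − a n²/V²
nRT/(V − nb) = (0.633)(0.08206)(651)/(0.137 − 0.633×0.0537) = 33.816/0.10301 = 328.28 atm
a n²/V² = (6.37)(0.633)²/(0.137)² = 135.99 atm
P = 328.28 − 135.99 = 192.3 atm

P ≈ 192.3 atm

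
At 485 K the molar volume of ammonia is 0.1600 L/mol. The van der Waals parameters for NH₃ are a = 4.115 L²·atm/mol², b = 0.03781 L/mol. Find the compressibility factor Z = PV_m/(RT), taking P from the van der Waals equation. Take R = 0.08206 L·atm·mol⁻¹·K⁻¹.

P = RT/(V_m − b) − a/V_m² = (0.08206)(485)/(0.1600 − 0.03781) − 4.115/(0.1600)²
  = 39.799/0.12219 − 160.74 = 325.71 − 160.74 = 164.97 atm
Z = PV_m/(RT) = (164.97)(0.1600)/((0.08206)(485)) = 26.395/39.799 = 0.6632

Z ≈ 0.6632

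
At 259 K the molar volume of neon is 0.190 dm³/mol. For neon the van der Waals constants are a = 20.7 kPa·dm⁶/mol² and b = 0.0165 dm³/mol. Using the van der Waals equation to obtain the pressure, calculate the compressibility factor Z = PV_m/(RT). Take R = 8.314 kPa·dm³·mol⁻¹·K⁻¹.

P = RT/(V_m − b) − a/V_m² = (8.314)(259)/(0.190 − 0.0165) − 20.7/(0.190)²
  = 2153.3/0.17350 − 573.41 = 12411 − 573.41 = 11838 kPa
Z = PV_m/(RT) = (11838)(0.190)/((8.314)(259)) = 2249.2/2153.3 = 1.045

Z ≈ 1.045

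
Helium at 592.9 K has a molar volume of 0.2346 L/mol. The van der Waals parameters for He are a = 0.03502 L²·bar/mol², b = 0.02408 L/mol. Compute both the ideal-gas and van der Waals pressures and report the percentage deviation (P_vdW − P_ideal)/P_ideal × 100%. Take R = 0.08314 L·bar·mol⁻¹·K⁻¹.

11.14 %

Ideal: P_ideal = RT/V_m = (0.08314)(592.9)/0.2346 = 210.118 bar
vdW: P = RT/(V_m − b) − a/V_m² = 49.2937/0.210520 − 0.03502/0.0550372 = 234.152 − 0.636297 = 233.516 bar
% deviation = (233.516 − 210.118)/210.118 × 100% = 11.14%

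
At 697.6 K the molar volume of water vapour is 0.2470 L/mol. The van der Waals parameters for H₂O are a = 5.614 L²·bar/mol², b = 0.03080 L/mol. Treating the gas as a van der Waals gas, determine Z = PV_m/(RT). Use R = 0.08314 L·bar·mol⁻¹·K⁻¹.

Z ≈ 0.7506

P = RT/(V_m − b) − a/V_m² = (0.08314)(697.6)/(0.2470 − 0.03080) − 5.614/(0.2470)²
  = 57.998/0.21620 − 92.019 = 268.26 − 92.019 = 176.24 bar
Z = PV_m/(RT) = (176.24)(0.2470)/((0.08314)(697.6)) = 43.531/57.998 = 0.7506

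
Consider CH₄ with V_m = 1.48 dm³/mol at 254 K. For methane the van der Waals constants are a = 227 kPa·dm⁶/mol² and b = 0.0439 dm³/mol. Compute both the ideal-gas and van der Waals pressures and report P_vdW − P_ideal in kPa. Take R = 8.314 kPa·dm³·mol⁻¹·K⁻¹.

ΔP ≈ -60.0 kPa

Ideal: P_ideal = RT/V_m = (8.314)(254)/1.48 = 1426.86 kPa
vdW: P = RT/(V_m − b) − a/V_m² = 2111.76/1.43610 − 227/2.19040 = 1470.48 − 103.634 = 1366.85 kPa
ΔP = 1366.85 − 1426.86 = -60.0 kPa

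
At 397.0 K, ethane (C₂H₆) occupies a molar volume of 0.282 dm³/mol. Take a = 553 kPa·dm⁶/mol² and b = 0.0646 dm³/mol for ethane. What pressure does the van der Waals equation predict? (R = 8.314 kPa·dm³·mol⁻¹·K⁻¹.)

P = RT/(V_m − b) − a/V_m²
RT/(V_m − b) = (8.314)(397.0)/(0.282 − 0.0646) = 3300.7/0.21740 = 15183 kPa
a/V_m² = 553/(0.282)² = 6953.9 kPa
P = 15183 − 6953.9 = 8229 kPa

P ≈ 8229 kPa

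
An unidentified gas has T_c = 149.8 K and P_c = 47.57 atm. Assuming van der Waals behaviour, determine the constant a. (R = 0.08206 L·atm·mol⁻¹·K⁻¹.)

a ≈ 1.340 L²·atm/mol²

From T_c = 8a/(27Rb) and P_c = a/(27b²): a = 27 R² T_c²/(64 P_c).
a = 27×(0.08206)²×(149.8)²/(64×47.57) = 4079.9/3044.5 = 1.340 L²·atm/mol²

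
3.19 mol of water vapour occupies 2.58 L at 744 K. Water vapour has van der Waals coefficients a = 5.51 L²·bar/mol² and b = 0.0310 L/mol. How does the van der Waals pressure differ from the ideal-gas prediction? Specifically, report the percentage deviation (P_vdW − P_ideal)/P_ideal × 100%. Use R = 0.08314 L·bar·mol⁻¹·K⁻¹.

-7.03 %

Ideal: P_ideal = nRT/V = (3.19)(0.08314)(744)/2.58 = 76.4811 bar
vdW: P = nRT/(V − nb) − a n²/V² = 197.321/2.48111 − 56.0703/6.65640 = 79.5293 − 8.42352 = 71.1058 bar
% deviation = (71.1058 − 76.4811)/76.4811 × 100% = -7.03%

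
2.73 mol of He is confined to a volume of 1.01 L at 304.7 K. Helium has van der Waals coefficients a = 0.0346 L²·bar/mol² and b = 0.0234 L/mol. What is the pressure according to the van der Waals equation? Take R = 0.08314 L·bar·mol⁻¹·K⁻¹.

P = nRT/(V − nb) − a n²/V²
nRT/(V − nb) = (2.73)(0.08314)(304.7)/(1.01 − 2.73×0.0234) = 69.158/0.94612 = 73.096 bar
a n²/V² = (0.0346)(2.73)²/(1.01)² = 0.25279 bar
P = 73.096 − 0.25279 = 72.84 bar

P ≈ 72.84 bar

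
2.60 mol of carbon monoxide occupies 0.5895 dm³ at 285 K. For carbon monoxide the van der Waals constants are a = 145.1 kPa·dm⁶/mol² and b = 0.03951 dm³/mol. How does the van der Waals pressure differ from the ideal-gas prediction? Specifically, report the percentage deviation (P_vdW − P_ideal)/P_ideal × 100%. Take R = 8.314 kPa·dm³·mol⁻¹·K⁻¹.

-5.91 %

Ideal: P_ideal = nRT/V = (2.60)(8.314)(285)/0.5895 = 10450.7 kPa
vdW: P = nRT/(V − nb) − a n²/V² = 6160.67/0.486774 − 980.876/0.347510 = 12656.1 − 2822.58 = 9833.5 kPa
% deviation = (9833.5 − 10450.7)/10450.7 × 100% = -5.91%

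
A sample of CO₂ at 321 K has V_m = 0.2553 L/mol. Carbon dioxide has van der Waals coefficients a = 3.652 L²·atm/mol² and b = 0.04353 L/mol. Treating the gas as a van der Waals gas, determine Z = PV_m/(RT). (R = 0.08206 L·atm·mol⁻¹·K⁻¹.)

P = RT/(V_m − b) − a/V_m² = (0.08206)(321)/(0.2553 − 0.04353) − 3.652/(0.2553)²
  = 26.341/0.21177 − 56.031 = 124.38 − 56.031 = 68.35 atm
Z = PV_m/(RT) = (68.35)(0.2553)/((0.08206)(321)) = 17.450/26.341 = 0.6625

Z ≈ 0.6625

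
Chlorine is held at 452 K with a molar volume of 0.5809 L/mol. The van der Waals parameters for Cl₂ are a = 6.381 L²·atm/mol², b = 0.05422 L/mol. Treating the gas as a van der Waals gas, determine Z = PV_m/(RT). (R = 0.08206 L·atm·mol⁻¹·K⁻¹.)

Z ≈ 0.8068

P = RT/(V_m − b) − a/V_m² = (0.08206)(452)/(0.5809 − 0.05422) − 6.381/(0.5809)²
  = 37.091/0.52668 − 18.910 = 70.424 − 18.910 = 51.514 atm
Z = PV_m/(RT) = (51.514)(0.5809)/((0.08206)(452)) = 29.924/37.091 = 0.8068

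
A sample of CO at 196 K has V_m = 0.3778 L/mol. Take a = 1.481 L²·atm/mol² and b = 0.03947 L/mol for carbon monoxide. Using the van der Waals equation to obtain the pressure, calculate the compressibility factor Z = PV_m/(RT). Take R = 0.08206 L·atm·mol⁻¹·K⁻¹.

P = RT/(V_m − b) − a/V_m² = (0.08206)(196)/(0.3778 − 0.03947) − 1.481/(0.3778)²
  = 16.084/0.33833 − 10.376 = 47.539 − 10.376 = 37.163 atm
Z = PV_m/(RT) = (37.163)(0.3778)/((0.08206)(196)) = 14.040/16.084 = 0.8729

Z ≈ 0.8729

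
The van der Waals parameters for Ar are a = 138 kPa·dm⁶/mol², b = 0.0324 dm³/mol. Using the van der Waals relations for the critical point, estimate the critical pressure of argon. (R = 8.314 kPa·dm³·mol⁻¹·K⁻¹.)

P_c ≈ 4869 kPa

For a van der Waals gas, P_c = a/(27b²).
P_c = 138/(27×(0.0324)²) = 138/0.028344 = 4869 kPa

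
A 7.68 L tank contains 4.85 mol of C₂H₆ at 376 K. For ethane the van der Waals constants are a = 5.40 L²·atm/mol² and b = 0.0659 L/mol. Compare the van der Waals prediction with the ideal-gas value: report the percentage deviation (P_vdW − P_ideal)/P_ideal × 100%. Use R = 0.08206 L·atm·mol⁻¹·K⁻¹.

Ideal: P_ideal = nRT/V = (4.85)(0.08206)(376)/7.68 = 19.4850 atm
vdW: P = nRT/(V − nb) − a n²/V² = 149.645/7.36039 − 127.022/58.9824 = 20.3311 − 2.15356 = 18.1775 atm
% deviation = (18.1775 − 19.4850)/19.4850 × 100% = -6.71%

-6.71 %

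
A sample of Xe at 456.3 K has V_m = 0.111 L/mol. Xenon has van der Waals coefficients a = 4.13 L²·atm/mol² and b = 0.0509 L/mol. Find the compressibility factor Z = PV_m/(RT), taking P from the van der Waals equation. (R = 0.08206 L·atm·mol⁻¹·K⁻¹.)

P = RT/(V_m − b) − a/V_m² = (0.08206)(456.3)/(0.111 − 0.0509) − 4.13/(0.111)²
  = 37.444/0.060100 − 335.20 = 623.03 − 335.20 = 287.83 atm
Z = PV_m/(RT) = (287.83)(0.111)/((0.08206)(456.3)) = 31.949/37.444 = 0.8532

Z ≈ 0.8532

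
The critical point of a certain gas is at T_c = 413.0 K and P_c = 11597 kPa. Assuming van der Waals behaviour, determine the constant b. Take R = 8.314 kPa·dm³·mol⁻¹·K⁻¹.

From T_c = 8a/(27Rb) and P_c = a/(27b²): b = R T_c/(8 P_c).
b = (8.314)(413.0)/(8×11597) = 3433.7/92776 = 0.03701 dm³/mol

b ≈ 0.03701 dm³/mol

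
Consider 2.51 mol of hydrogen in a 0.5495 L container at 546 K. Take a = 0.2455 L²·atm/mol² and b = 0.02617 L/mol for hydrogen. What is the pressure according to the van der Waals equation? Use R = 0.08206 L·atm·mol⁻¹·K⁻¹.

P = nRT/(V − nb) − a n²/V²
nRT/(V − nb) = (2.51)(0.08206)(546)/(0.5495 − 2.51×0.02617) = 112.46/0.48381 = 232.45 atm
a n²/V² = (0.2455)(2.51)²/(0.5495)² = 5.1223 atm
P = 232.45 − 5.1223 = 227.3 atm

P ≈ 227.3 atm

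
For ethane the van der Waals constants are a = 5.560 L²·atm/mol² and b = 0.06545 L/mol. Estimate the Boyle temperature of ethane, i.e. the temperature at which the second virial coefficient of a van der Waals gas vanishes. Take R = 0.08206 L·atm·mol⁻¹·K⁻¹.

For a van der Waals gas the second virial coefficient B₂ = b − a/(RT) vanishes at T_B = a/(Rb).
T_B = 5.560/(0.08206×0.06545) = 5.560/0.0053708 = 1035 K

T_B ≈ 1035 K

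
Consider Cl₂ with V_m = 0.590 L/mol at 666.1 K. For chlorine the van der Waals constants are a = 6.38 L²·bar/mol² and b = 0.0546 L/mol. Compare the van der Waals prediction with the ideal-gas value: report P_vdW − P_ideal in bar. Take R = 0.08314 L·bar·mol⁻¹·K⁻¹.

ΔP ≈ -8.76 bar

Ideal: P_ideal = RT/V_m = (0.08314)(666.1)/0.590 = 93.8637 bar
vdW: P = RT/(V_m − b) − a/V_m² = 55.3796/0.535400 − 6.38/0.348100 = 103.436 − 18.3281 = 85.108 bar
ΔP = 85.108 − 93.8637 = -8.76 bar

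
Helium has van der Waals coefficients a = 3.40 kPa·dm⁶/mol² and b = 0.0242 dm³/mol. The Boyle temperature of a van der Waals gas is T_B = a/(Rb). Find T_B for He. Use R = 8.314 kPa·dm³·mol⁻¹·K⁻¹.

T_B ≈ 16.90 K

For a van der Waals gas the second virial coefficient B₂ = b − a/(RT) vanishes at T_B = a/(Rb).
T_B = 3.40/(8.314×0.0242) = 3.40/0.20120 = 16.90 K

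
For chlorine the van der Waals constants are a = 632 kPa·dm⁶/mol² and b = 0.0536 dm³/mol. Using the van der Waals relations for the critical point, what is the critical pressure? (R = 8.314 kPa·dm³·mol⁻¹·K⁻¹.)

For a van der Waals gas, P_c = a/(27b²).
P_c = 632/(27×(0.0536)²) = 632/0.077570 = 8147 kPa

P_c ≈ 8147 kPa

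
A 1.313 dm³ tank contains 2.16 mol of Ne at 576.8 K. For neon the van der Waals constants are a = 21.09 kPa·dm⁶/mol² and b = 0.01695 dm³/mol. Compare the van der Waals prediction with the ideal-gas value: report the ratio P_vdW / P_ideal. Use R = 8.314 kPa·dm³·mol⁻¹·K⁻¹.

P_vdW / P_ideal ≈ 1.021

Ideal: P_ideal = nRT/V = (2.16)(8.314)(576.8)/1.313 = 7889.04 kPa
vdW: P = nRT/(V − nb) − a n²/V² = 10358.3/1.27639 − 98.3975/1.72397 = 8115.31 − 57.0761 = 8058.23 kPa
Ratio = 8058.23/7889.04 = 1.021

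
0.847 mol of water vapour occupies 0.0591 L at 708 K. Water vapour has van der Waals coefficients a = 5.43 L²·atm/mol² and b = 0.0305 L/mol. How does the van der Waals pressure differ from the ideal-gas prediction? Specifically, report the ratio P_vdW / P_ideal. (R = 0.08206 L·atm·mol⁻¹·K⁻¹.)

Ideal: P_ideal = nRT/V = (0.847)(0.08206)(708)/0.0591 = 832.647 atm
vdW: P = nRT/(V − nb) − a n²/V² = 49.2094/0.0332665 − 3.89553/0.00349281 = 1479.25 − 1115.30 = 363.95 atm
Ratio = 363.95/832.647 = 0.4371

P_vdW / P_ideal ≈ 0.4371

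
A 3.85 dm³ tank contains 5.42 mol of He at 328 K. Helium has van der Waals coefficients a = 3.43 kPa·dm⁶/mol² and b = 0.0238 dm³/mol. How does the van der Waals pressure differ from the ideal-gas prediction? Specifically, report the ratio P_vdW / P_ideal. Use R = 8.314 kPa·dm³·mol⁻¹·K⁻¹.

P_vdW / P_ideal ≈ 1.033

Ideal: P_ideal = nRT/V = (5.42)(8.314)(328)/3.85 = 3839.04 kPa
vdW: P = nRT/(V − nb) − a n²/V² = 14780.3/3.72100 − 100.761/14.8225 = 3972.13 − 6.79784 = 3965.33 kPa
Ratio = 3965.33/3839.04 = 1.033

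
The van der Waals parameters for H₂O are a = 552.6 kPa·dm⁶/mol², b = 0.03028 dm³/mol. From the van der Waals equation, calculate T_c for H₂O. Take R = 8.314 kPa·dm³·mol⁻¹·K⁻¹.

T_c ≈ 650.4 K

For a van der Waals gas, T_c = 8a/(27Rb).
T_c = 8×552.6/(27×8.314×0.03028) = 4420.8/6.7972 = 650.4 K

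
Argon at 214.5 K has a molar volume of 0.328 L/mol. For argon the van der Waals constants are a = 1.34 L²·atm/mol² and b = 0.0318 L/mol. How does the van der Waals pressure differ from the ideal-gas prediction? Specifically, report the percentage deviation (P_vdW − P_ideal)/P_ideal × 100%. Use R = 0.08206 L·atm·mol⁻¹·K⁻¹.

-12.47 %

Ideal: P_ideal = RT/V_m = (0.08206)(214.5)/0.328 = 53.6642 atm
vdW: P = RT/(V_m − b) − a/V_m² = 17.6019/0.296200 − 1.34/0.107584 = 59.4257 − 12.4554 = 46.9703 atm
% deviation = (46.9703 − 53.6642)/53.6642 × 100% = -12.47%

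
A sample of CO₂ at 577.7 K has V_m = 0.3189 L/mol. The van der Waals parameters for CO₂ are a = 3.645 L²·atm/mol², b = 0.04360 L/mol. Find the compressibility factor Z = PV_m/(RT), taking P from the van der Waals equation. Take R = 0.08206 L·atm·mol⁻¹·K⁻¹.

P = RT/(V_m − b) − a/V_m² = (0.08206)(577.7)/(0.3189 − 0.04360) − 3.645/(0.3189)²
  = 47.406/0.27530 − 35.842 = 172.20 − 35.842 = 136.36 atm
Z = PV_m/(RT) = (136.36)(0.3189)/((0.08206)(577.7)) = 43.485/47.406 = 0.9173

Z ≈ 0.9173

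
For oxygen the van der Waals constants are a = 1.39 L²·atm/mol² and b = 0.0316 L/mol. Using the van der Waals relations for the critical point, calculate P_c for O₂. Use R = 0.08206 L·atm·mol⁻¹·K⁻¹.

P_c ≈ 51.56 atm

For a van der Waals gas, P_c = a/(27b²).
P_c = 1.39/(27×(0.0316)²) = 1.39/0.026961 = 51.56 atm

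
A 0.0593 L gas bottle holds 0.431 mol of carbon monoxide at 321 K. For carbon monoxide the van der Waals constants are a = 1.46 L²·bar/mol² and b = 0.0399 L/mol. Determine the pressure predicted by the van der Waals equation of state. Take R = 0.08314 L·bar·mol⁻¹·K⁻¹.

P = nRT/(V − nb) − a n²/V²
nRT/(V − nb) = (0.431)(0.08314)(321)/(0.0593 − 0.431×0.0399) = 11.503/0.042103 = 273.21 bar
a n²/V² = (1.46)(0.431)²/(0.0593)² = 77.126 bar
P = 273.21 − 77.126 = 196.1 bar

P ≈ 196.1 bar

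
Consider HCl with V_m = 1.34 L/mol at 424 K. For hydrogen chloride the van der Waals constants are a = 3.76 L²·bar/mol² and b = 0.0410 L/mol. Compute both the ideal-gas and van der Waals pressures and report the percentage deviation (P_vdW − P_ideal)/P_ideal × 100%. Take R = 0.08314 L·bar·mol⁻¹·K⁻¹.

-4.80 %

Ideal: P_ideal = RT/V_m = (0.08314)(424)/1.34 = 26.3070 bar
vdW: P = RT/(V_m − b) − a/V_m² = 35.2514/1.29900 − 3.76/1.79560 = 27.1373 − 2.09401 = 25.0433 bar
% deviation = (25.0433 − 26.3070)/26.3070 × 100% = -4.80%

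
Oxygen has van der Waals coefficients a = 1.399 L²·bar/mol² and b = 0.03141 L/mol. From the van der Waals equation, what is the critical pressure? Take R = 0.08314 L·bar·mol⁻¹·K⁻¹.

P_c ≈ 52.52 bar

For a van der Waals gas, P_c = a/(27b²).
P_c = 1.399/(27×(0.03141)²) = 1.399/0.026638 = 52.52 bar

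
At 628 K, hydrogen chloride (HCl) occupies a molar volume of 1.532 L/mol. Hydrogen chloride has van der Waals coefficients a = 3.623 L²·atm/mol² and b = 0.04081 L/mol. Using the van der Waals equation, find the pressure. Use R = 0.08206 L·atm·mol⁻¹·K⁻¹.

P ≈ 33.02 atm

P = RT/(V_m − b) − a/V_m²
RT/(V_m − b) = (0.08206)(628)/(1.532 − 0.04081) = 51.534/1.4912 = 34.559 atm
a/V_m² = 3.623/(1.532)² = 1.5437 atm
P = 34.559 − 1.5437 = 33.02 atm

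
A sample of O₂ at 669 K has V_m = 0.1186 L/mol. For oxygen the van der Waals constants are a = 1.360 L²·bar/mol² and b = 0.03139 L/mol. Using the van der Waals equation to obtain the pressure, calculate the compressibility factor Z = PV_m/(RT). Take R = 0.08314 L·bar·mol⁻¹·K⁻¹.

Z ≈ 1.154

P = RT/(V_m − b) − a/V_m² = (0.08314)(669)/(0.1186 − 0.03139) − 1.360/(0.1186)²
  = 55.621/0.087210 − 96.687 = 637.78 − 96.687 = 541.09 bar
Z = PV_m/(RT) = (541.09)(0.1186)/((0.08314)(669)) = 64.173/55.621 = 1.154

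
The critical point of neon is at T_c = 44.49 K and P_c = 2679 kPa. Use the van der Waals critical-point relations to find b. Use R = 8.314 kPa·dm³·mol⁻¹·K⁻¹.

b ≈ 0.01726 dm³/mol

From T_c = 8a/(27Rb) and P_c = a/(27b²): b = R T_c/(8 P_c).
b = (8.314)(44.49)/(8×2679) = 369.89/21432 = 0.01726 dm³/mol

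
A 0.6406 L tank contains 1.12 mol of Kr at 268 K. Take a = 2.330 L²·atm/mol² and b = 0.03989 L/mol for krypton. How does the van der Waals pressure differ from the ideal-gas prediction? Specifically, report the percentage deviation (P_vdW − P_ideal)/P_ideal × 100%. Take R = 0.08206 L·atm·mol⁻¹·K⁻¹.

Ideal: P_ideal = nRT/V = (1.12)(0.08206)(268)/0.6406 = 38.4501 atm
vdW: P = nRT/(V − nb) − a n²/V² = 24.6311/0.595923 − 2.92275/0.410368 = 41.3327 − 7.12227 = 34.2104 atm
% deviation = (34.2104 − 38.4501)/38.4501 × 100% = -11.03%

-11.03 %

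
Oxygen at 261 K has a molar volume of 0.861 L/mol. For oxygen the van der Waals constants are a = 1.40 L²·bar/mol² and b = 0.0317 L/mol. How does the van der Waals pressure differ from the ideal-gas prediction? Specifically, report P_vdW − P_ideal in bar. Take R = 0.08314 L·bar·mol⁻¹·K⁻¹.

ΔP ≈ -0.925 bar

Ideal: P_ideal = RT/V_m = (0.08314)(261)/0.861 = 25.2027 bar
vdW: P = RT/(V_m − b) − a/V_m² = 21.6995/0.829300 − 1.40/0.741321 = 26.1660 − 1.88852 = 24.2775 bar
ΔP = 24.2775 − 25.2027 = -0.925 bar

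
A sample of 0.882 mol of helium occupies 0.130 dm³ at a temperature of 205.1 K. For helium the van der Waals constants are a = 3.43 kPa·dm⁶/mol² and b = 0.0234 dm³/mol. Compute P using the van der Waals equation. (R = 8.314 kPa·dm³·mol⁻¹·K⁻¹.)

P ≈ 13595 kPa

P = nRT/(V − nb) − a n²/V²
nRT/(V − nb) = (0.882)(8.314)(205.1)/(0.130 − 0.882×0.0234) = 1504.0/0.10936 = 13753 kPa
a n²/V² = (3.43)(0.882)²/(0.130)² = 157.89 kPa
P = 13753 − 157.89 = 13595 kPa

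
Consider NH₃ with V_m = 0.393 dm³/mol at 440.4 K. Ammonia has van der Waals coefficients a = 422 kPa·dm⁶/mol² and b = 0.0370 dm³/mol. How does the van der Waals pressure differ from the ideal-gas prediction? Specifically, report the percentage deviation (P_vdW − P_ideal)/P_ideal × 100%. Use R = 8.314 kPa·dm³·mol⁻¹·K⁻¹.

-18.93 %

Ideal: P_ideal = RT/V_m = (8.314)(440.4)/0.393 = 9316.76 kPa
vdW: P = RT/(V_m − b) − a/V_m² = 3661.49/0.356000 − 422/0.154449 = 10285.1 − 2732.29 = 7552.8 kPa
% deviation = (7552.8 − 9316.76)/9316.76 × 100% = -18.93%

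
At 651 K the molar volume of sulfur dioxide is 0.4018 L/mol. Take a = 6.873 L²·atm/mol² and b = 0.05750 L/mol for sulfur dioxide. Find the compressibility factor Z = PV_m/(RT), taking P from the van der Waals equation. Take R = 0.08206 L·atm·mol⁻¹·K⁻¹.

Z ≈ 0.8468

P = RT/(V_m − b) − a/V_m² = (0.08206)(651)/(0.4018 − 0.05750) − 6.873/(0.4018)²
  = 53.421/0.34430 − 42.572 = 155.16 − 42.572 = 112.59 atm
Z = PV_m/(RT) = (112.59)(0.4018)/((0.08206)(651)) = 45.239/53.421 = 0.8468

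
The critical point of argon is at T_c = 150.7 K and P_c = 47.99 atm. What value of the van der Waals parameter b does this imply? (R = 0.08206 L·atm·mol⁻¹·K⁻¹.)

From T_c = 8a/(27Rb) and P_c = a/(27b²): b = R T_c/(8 P_c).
b = (0.08206)(150.7)/(8×47.99) = 12.366/383.92 = 0.03221 L/mol

b ≈ 0.03221 L/mol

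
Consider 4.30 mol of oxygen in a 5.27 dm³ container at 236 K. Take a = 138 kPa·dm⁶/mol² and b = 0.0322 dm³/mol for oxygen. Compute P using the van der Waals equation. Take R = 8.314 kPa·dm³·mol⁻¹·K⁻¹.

P = nRT/(V − nb) − a n²/V²
nRT/(V − nb) = (4.30)(8.314)(236)/(5.27 − 4.30×0.0322) = 8437.0/5.1315 = 1644.2 kPa
a n²/V² = (138)(4.30)²/(5.27)² = 91.874 kPa
P = 1644.2 − 91.874 = 1552 kPa

P ≈ 1552 kPa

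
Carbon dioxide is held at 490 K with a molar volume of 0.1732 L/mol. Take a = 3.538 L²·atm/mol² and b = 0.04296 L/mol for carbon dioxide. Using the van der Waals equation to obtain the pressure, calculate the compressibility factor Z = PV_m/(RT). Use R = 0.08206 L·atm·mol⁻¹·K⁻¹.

P = RT/(V_m − b) − a/V_m² = (0.08206)(490)/(0.1732 − 0.04296) − 3.538/(0.1732)²
  = 40.209/0.13024 − 117.94 = 308.73 − 117.94 = 190.79 atm
Z = PV_m/(RT) = (190.79)(0.1732)/((0.08206)(490)) = 33.045/40.209 = 0.8218

Z ≈ 0.8218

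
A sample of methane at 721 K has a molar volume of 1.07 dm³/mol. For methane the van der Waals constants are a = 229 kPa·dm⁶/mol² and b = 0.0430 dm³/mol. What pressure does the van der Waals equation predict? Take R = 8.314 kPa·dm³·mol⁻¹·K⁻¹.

P ≈ 5637 kPa

P = RT/(V_m − b) − a/V_m²
RT/(V_m − b) = (8.314)(721)/(1.07 − 0.0430) = 5994.4/1.0270 = 5836.8 kPa
a/V_m² = 229/(1.07)² = 200.02 kPa
P = 5836.8 − 200.02 = 5637 kPa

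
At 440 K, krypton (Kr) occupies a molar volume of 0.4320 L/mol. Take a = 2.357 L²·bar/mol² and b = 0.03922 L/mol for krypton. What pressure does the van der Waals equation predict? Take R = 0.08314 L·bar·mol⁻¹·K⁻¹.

P = RT/(V_m − b) − a/V_m²
RT/(V_m − b) = (0.08314)(440)/(0.4320 − 0.03922) = 36.582/0.39278 = 93.136 bar
a/V_m² = 2.357/(0.4320)² = 12.630 bar
P = 93.136 − 12.630 = 80.51 bar

P ≈ 80.51 bar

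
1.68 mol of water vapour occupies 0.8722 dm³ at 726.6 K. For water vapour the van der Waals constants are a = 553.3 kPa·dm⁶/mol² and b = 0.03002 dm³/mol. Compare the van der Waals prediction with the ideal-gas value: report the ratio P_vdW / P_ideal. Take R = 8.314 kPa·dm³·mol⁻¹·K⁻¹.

P_vdW / P_ideal ≈ 0.8850

Ideal: P_ideal = nRT/V = (1.68)(8.314)(726.6)/0.8722 = 11635.9 kPa
vdW: P = nRT/(V − nb) − a n²/V² = 10148.8/0.821766 − 1561.63/0.760733 = 12350.0 − 2052.80 = 10297.2 kPa
Ratio = 10297.2/11635.9 = 0.8850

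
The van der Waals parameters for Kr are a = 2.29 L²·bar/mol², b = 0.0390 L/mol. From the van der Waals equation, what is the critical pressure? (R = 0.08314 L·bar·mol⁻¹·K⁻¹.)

For a van der Waals gas, P_c = a/(27b²).
P_c = 2.29/(27×(0.0390)²) = 2.29/0.041067 = 55.76 bar

P_c ≈ 55.76 bar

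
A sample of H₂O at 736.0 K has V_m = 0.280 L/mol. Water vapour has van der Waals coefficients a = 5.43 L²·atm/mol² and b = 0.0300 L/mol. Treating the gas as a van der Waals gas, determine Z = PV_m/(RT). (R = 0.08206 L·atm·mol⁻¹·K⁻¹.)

P = RT/(V_m − b) − a/V_m² = (0.08206)(736.0)/(0.280 − 0.0300) − 5.43/(0.280)²
  = 60.396/0.25000 − 69.260 = 241.58 − 69.260 = 172.32 atm
Z = PV_m/(RT) = (172.32)(0.280)/((0.08206)(736.0)) = 48.250/60.396 = 0.7989

Z ≈ 0.7989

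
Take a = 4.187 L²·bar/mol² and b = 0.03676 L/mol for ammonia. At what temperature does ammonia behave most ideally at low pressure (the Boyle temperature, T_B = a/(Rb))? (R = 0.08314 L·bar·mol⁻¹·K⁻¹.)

For a van der Waals gas the second virial coefficient B₂ = b − a/(RT) vanishes at T_B = a/(Rb).
T_B = 4.187/(0.08314×0.03676) = 4.187/0.0030562 = 1370 K

T_B ≈ 1370 K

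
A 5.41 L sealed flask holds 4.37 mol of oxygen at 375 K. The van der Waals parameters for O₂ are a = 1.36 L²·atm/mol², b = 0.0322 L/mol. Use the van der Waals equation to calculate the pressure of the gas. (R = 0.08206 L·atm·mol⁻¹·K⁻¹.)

P ≈ 24.63 atm

P = nRT/(V − nb) − a n²/V²
nRT/(V − nb) = (4.37)(0.08206)(375)/(5.41 − 4.37×0.0322) = 134.48/5.2693 = 25.521 atm
a n²/V² = (1.36)(4.37)²/(5.41)² = 0.88738 atm
P = 25.521 − 0.88738 = 24.63 atm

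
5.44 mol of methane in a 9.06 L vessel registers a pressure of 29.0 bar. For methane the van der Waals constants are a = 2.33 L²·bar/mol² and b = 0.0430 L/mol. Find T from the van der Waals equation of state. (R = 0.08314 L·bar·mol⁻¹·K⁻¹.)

T = (P + a n²/V²)(V − nb)/(nR)
P + a n²/V² = 29.0 + (2.33)(5.44)²/(9.06)² = 29.840 bar
V − nb = 9.06 − (5.44)(0.0430) = 8.8261 L
T = (29.840)(8.8261)/((5.44)(0.08314)) = 582.3 K

T ≈ 582.3 K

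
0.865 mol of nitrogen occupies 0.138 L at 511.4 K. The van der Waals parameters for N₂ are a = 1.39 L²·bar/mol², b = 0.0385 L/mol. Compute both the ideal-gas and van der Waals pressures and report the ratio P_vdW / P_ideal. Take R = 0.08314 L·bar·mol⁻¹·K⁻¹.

Ideal: P_ideal = nRT/V = (0.865)(0.08314)(511.4)/0.138 = 266.506 bar
vdW: P = nRT/(V − nb) − a n²/V² = 36.7779/0.104698 − 1.04003/0.0190440 = 351.276 − 54.6120 = 296.664 bar
Ratio = 296.664/266.506 = 1.113

P_vdW / P_ideal ≈ 1.113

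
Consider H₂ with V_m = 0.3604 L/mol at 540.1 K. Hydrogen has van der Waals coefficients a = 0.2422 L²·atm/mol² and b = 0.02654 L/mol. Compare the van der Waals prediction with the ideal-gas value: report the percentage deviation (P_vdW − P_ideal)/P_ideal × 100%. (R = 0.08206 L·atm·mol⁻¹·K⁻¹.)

6.43 %

Ideal: P_ideal = RT/V_m = (0.08206)(540.1)/0.3604 = 122.976 atm
vdW: P = RT/(V_m − b) − a/V_m² = 44.3206/0.333860 − 0.2422/0.129888 = 132.752 − 1.86468 = 130.887 atm
% deviation = (130.887 − 122.976)/122.976 × 100% = 6.43%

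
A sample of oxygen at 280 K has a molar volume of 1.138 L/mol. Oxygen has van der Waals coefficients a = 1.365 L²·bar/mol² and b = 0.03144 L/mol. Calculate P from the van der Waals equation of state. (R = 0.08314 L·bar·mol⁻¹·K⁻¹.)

P = RT/(V_m − b) − a/V_m²
RT/(V_m − b) = (0.08314)(280)/(1.138 − 0.03144) = 23.279/1.1066 = 21.037 bar
a/V_m² = 1.365/(1.138)² = 1.0540 bar
P = 21.037 − 1.0540 = 19.98 bar

P ≈ 19.98 bar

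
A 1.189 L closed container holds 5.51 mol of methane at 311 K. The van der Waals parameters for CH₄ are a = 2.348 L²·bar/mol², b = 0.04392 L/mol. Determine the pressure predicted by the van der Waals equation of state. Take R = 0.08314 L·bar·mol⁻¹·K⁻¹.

P = nRT/(V − nb) − a n²/V²
nRT/(V − nb) = (5.51)(0.08314)(311)/(1.189 − 5.51×0.04392) = 142.47/0.94700 = 150.44 bar
a n²/V² = (2.348)(5.51)²/(1.189)² = 50.424 bar
P = 150.44 − 50.424 = 100.0 bar

P ≈ 100.0 bar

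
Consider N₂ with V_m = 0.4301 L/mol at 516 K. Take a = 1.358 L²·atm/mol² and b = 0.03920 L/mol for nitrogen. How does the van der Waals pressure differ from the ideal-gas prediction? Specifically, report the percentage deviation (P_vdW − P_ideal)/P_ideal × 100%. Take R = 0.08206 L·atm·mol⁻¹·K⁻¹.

Ideal: P_ideal = RT/V_m = (0.08206)(516)/0.4301 = 98.4491 atm
vdW: P = RT/(V_m − b) − a/V_m² = 42.3430/0.390900 − 1.358/0.184986 = 108.322 − 7.34110 = 100.981 atm
% deviation = (100.981 − 98.4491)/98.4491 × 100% = 2.57%

2.57 %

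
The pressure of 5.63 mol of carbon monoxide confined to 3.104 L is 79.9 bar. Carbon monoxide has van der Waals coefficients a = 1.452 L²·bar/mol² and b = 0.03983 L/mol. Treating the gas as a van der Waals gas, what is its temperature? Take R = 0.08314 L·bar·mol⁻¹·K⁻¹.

T = (P + a n²/V²)(V − nb)/(nR)
P + a n²/V² = 79.9 + (1.452)(5.63)²/(3.104)² = 84.677 bar
V − nb = 3.104 − (5.63)(0.03983) = 2.8798 L
T = (84.677)(2.8798)/((5.63)(0.08314)) = 521.0 K

T ≈ 521.0 K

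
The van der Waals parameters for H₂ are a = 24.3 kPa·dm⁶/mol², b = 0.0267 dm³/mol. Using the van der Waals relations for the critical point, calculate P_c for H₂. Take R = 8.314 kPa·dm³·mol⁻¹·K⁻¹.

For a van der Waals gas, P_c = a/(27b²).
P_c = 24.3/(27×(0.0267)²) = 24.3/0.019248 = 1262 kPa

P_c ≈ 1262 kPa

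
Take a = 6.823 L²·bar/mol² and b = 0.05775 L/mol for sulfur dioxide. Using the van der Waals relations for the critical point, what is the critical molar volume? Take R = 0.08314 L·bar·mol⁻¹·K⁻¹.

For a van der Waals gas, V_m,c = 3b.
V_m,c = 3×0.05775 = 0.1733 L/mol

V_m,c ≈ 0.1733 L/mol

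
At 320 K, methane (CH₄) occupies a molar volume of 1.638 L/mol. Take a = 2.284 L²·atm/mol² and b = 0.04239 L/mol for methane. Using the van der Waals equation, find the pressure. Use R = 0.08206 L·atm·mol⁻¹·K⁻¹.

P ≈ 15.61 atm

P = RT/(V_m − b) − a/V_m²
RT/(V_m − b) = (0.08206)(320)/(1.638 − 0.04239) = 26.259/1.5956 = 16.457 atm
a/V_m² = 2.284/(1.638)² = 0.85127 atm
P = 16.457 − 0.85127 = 15.61 atm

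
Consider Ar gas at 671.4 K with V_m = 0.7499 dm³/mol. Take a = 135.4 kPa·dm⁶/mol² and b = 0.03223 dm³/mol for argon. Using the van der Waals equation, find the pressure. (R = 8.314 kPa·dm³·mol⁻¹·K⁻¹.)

P ≈ 7537 kPa

P = RT/(V_m − b) − a/V_m²
RT/(V_m − b) = (8.314)(671.4)/(0.7499 − 0.03223) = 5582.0/0.71767 = 7777.9 kPa
a/V_m² = 135.4/(0.7499)² = 240.78 kPa
P = 7777.9 − 240.78 = 7537 kPa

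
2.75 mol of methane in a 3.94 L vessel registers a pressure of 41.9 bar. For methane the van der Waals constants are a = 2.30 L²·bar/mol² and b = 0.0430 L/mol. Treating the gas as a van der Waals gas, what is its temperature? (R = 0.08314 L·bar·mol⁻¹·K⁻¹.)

T = (P + a n²/V²)(V − nb)/(nR)
P + a n²/V² = 41.9 + (2.30)(2.75)²/(3.94)² = 43.020 bar
V − nb = 3.94 − (2.75)(0.0430) = 3.8218 L
T = (43.020)(3.8218)/((2.75)(0.08314)) = 719.1 K

T ≈ 719.1 K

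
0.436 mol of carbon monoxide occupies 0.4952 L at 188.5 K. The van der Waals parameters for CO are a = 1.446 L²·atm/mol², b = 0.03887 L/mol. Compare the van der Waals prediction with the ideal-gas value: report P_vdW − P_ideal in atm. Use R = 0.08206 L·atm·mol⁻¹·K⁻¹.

ΔP ≈ -0.638 atm

Ideal: P_ideal = nRT/V = (0.436)(0.08206)(188.5)/0.4952 = 13.6191 atm
vdW: P = nRT/(V − nb) − a n²/V² = 6.74418/0.478253 − 0.274879/0.245223 = 14.1017 − 1.12093 = 12.9808 atm
ΔP = 12.9808 − 13.6191 = -0.638 atm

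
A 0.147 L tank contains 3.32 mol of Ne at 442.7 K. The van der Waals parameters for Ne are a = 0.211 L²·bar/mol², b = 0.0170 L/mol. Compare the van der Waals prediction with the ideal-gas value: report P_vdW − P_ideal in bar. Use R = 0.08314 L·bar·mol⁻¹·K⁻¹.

Ideal: P_ideal = nRT/V = (3.32)(0.08314)(442.7)/0.147 = 831.267 bar
vdW: P = nRT/(V − nb) − a n²/V² = 122.196/0.0905600 − 2.32573/0.0216090 = 1349.34 − 107.628 = 1241.71 bar
ΔP = 1241.71 − 831.267 = 410.4 bar

ΔP ≈ 410.4 bar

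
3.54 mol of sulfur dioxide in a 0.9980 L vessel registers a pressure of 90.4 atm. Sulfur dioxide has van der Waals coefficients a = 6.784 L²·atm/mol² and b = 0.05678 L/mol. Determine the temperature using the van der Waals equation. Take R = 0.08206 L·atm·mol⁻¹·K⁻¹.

T ≈ 482.2 K

T = (P + a n²/V²)(V − nb)/(nR)
P + a n²/V² = 90.4 + (6.784)(3.54)²/(0.9980)² = 175.76 atm
V − nb = 0.9980 − (3.54)(0.05678) = 0.79700 L
T = (175.76)(0.79700)/((3.54)(0.08206)) = 482.2 K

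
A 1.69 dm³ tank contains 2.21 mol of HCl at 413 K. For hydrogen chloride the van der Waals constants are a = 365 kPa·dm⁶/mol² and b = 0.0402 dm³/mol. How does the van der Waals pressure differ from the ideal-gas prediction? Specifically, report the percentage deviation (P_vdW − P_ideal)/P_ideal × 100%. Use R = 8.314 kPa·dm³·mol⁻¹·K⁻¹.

-8.35 %

Ideal: P_ideal = nRT/V = (2.21)(8.314)(413)/1.69 = 4490.20 kPa
vdW: P = nRT/(V − nb) − a n²/V² = 7588.44/1.60116 − 1782.70/2.85610 = 4739.34 − 624.173 = 4115.17 kPa
% deviation = (4115.17 − 4490.20)/4490.20 × 100% = -8.35%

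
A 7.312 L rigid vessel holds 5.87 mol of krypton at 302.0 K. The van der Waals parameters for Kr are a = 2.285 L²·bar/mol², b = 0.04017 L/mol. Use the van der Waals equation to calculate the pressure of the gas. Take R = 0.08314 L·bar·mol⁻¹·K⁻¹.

P ≈ 19.36 bar

P = nRT/(V − nb) − a n²/V²
nRT/(V − nb) = (5.87)(0.08314)(302.0)/(7.312 − 5.87×0.04017) = 147.39/7.0762 = 20.829 bar
a n²/V² = (2.285)(5.87)²/(7.312)² = 1.4726 bar
P = 20.829 − 1.4726 = 19.36 bar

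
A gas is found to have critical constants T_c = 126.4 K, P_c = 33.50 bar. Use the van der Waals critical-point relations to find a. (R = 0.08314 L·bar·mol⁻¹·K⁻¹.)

a ≈ 1.391 L²·bar/mol²

From T_c = 8a/(27Rb) and P_c = a/(27b²): a = 27 R² T_c²/(64 P_c).
a = 27×(0.08314)²×(126.4)²/(64×33.50) = 2981.8/2144.0 = 1.391 L²·bar/mol²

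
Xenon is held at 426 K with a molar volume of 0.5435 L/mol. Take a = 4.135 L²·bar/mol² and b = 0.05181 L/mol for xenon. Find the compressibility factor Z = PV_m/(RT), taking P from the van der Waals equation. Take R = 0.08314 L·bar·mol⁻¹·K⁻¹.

Z ≈ 0.8906

P = RT/(V_m − b) − a/V_m² = (0.08314)(426)/(0.5435 − 0.05181) − 4.135/(0.5435)²
  = 35.418/0.49169 − 13.998 = 72.033 − 13.998 = 58.035 bar
Z = PV_m/(RT) = (58.035)(0.5435)/((0.08314)(426)) = 31.542/35.418 = 0.8906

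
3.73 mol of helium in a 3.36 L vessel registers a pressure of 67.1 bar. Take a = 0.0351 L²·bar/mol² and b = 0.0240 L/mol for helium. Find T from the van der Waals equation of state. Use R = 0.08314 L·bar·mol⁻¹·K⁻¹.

T = (P + a n²/V²)(V − nb)/(nR)
P + a n²/V² = 67.1 + (0.0351)(3.73)²/(3.36)² = 67.143 bar
V − nb = 3.36 − (3.73)(0.0240) = 3.2705 L
T = (67.143)(3.2705)/((3.73)(0.08314)) = 708.1 K

T ≈ 708.1 K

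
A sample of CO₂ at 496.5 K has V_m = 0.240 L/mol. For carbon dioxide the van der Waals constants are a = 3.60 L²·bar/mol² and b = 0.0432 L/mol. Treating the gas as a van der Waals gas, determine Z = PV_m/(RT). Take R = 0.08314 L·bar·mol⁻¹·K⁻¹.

P = RT/(V_m − b) − a/V_m² = (0.08314)(496.5)/(0.240 − 0.0432) − 3.60/(0.240)²
  = 41.279/0.19680 − 62.500 = 209.75 − 62.500 = 147.25 bar
Z = PV_m/(RT) = (147.25)(0.240)/((0.08314)(496.5)) = 35.340/41.279 = 0.8561

Z ≈ 0.8561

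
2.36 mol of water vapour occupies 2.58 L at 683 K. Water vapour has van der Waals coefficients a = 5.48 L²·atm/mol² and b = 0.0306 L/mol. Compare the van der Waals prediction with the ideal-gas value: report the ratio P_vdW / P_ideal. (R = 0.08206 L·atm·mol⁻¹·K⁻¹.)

P_vdW / P_ideal ≈ 0.9394

Ideal: P_ideal = nRT/V = (2.36)(0.08206)(683)/2.58 = 51.2678 atm
vdW: P = nRT/(V − nb) − a n²/V² = 132.271/2.50778 − 30.5214/6.65640 = 52.7443 − 4.58527 = 48.1590 atm
Ratio = 48.1590/51.2678 = 0.9394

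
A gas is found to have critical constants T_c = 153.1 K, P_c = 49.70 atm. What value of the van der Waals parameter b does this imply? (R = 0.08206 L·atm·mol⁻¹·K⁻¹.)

b ≈ 0.03160 L/mol

From T_c = 8a/(27Rb) and P_c = a/(27b²): b = R T_c/(8 P_c).
b = (0.08206)(153.1)/(8×49.70) = 12.563/397.60 = 0.03160 L/mol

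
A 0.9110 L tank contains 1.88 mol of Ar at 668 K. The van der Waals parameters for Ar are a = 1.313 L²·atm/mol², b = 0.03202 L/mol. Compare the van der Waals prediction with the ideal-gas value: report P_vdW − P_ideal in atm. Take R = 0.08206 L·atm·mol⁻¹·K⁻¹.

ΔP ≈ 2.41 atm

Ideal: P_ideal = nRT/V = (1.88)(0.08206)(668)/0.9110 = 113.122 atm
vdW: P = nRT/(V − nb) − a n²/V² = 103.054/0.850802 − 4.64067/0.829921 = 121.126 − 5.59170 = 115.534 atm
ΔP = 115.534 − 113.122 = 2.41 atm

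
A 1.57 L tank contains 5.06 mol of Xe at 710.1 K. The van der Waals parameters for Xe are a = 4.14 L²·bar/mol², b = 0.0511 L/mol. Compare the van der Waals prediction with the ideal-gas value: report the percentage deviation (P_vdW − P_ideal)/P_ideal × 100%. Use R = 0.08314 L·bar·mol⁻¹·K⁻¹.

Ideal: P_ideal = nRT/V = (5.06)(0.08314)(710.1)/1.57 = 190.274 bar
vdW: P = nRT/(V − nb) − a n²/V² = 298.731/1.31143 − 105.999/2.46490 = 227.790 − 43.0034 = 184.787 bar
% deviation = (184.787 − 190.274)/190.274 × 100% = -2.88%

-2.88 %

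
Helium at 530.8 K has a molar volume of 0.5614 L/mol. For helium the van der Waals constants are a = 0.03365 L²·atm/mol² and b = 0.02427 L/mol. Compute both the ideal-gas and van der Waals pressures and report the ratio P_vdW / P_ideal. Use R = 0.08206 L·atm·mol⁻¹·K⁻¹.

Ideal: P_ideal = RT/V_m = (0.08206)(530.8)/0.5614 = 77.5872 atm
vdW: P = RT/(V_m − b) − a/V_m² = 43.5574/0.537130 − 0.03365/0.315170 = 81.0928 − 0.106768 = 80.9860 atm
Ratio = 80.9860/77.5872 = 1.044

P_vdW / P_ideal ≈ 1.044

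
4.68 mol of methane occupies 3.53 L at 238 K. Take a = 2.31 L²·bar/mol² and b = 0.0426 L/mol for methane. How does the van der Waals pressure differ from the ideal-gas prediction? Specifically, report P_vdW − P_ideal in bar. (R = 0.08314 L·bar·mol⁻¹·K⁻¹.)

ΔP ≈ -2.490 bar

Ideal: P_ideal = nRT/V = (4.68)(0.08314)(238)/3.53 = 26.2336 bar
vdW: P = nRT/(V − nb) − a n²/V² = 92.6047/3.33063 − 50.5945/12.4609 = 27.8040 − 4.06026 = 23.7437 bar
ΔP = 23.7437 − 26.2336 = -2.490 bar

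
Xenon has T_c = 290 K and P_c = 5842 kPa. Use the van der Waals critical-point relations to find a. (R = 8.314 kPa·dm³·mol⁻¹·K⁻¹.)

a ≈ 419.8 kPa·dm⁶/mol²

From T_c = 8a/(27Rb) and P_c = a/(27b²): a = 27 R² T_c²/(64 P_c).
a = 27×(8.314)²×(290)²/(64×5842) = 156956679/373888 = 419.8 kPa·dm⁶/mol²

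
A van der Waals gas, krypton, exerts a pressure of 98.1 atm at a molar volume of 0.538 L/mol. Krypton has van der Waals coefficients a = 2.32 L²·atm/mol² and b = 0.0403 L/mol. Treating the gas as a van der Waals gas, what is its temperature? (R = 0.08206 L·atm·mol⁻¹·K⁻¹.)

T = (P + a/V_m²)(V_m − b)/R
P + a/V_m² = 98.1 + 2.32/(0.538)² = 106.12 atm
V_m − b = 0.538 − 0.0403 = 0.49770 L/mol
T = (106.12)(0.49770)/0.08206 = 643.6 K

T ≈ 643.6 K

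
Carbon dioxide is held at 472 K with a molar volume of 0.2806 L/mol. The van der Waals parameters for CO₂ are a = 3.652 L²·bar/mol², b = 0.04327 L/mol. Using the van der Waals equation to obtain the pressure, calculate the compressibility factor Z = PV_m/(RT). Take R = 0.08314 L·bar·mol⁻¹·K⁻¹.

P = RT/(V_m − b) − a/V_m² = (0.08314)(472)/(0.2806 − 0.04327) − 3.652/(0.2806)²
  = 39.242/0.23733 − 46.383 = 165.35 − 46.383 = 118.97 bar
Z = PV_m/(RT) = (118.97)(0.2806)/((0.08314)(472)) = 33.383/39.242 = 0.8507

Z ≈ 0.8507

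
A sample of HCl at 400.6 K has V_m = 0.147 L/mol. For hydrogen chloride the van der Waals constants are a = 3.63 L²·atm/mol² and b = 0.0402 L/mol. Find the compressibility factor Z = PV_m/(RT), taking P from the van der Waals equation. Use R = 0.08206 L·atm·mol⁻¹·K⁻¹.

P = RT/(V_m − b) − a/V_m² = (0.08206)(400.6)/(0.147 − 0.0402) − 3.63/(0.147)²
  = 32.873/0.10680 − 167.99 = 307.80 − 167.99 = 139.81 atm
Z = PV_m/(RT) = (139.81)(0.147)/((0.08206)(400.6)) = 20.552/32.873 = 0.6252

Z ≈ 0.6252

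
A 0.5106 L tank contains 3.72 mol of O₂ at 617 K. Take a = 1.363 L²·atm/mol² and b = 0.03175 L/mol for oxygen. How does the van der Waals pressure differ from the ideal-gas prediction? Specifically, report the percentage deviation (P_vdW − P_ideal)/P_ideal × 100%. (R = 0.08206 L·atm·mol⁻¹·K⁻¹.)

Ideal: P_ideal = nRT/V = (3.72)(0.08206)(617)/0.5106 = 368.875 atm
vdW: P = nRT/(V − nb) − a n²/V² = 188.347/0.392490 − 18.8617/0.260712 = 479.877 − 72.3469 = 407.530 atm
% deviation = (407.530 − 368.875)/368.875 × 100% = 10.48%

10.48 %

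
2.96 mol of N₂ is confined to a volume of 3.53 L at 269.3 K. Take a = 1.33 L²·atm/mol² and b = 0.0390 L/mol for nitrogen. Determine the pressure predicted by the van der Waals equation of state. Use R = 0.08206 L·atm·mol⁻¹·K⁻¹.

P = nRT/(V − nb) − a n²/V²
nRT/(V − nb) = (2.96)(0.08206)(269.3)/(3.53 − 2.96×0.0390) = 65.412/3.4146 = 19.157 atm
a n²/V² = (1.33)(2.96)²/(3.53)² = 0.93516 atm
P = 19.157 − 0.93516 = 18.22 atm

P ≈ 18.22 atm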